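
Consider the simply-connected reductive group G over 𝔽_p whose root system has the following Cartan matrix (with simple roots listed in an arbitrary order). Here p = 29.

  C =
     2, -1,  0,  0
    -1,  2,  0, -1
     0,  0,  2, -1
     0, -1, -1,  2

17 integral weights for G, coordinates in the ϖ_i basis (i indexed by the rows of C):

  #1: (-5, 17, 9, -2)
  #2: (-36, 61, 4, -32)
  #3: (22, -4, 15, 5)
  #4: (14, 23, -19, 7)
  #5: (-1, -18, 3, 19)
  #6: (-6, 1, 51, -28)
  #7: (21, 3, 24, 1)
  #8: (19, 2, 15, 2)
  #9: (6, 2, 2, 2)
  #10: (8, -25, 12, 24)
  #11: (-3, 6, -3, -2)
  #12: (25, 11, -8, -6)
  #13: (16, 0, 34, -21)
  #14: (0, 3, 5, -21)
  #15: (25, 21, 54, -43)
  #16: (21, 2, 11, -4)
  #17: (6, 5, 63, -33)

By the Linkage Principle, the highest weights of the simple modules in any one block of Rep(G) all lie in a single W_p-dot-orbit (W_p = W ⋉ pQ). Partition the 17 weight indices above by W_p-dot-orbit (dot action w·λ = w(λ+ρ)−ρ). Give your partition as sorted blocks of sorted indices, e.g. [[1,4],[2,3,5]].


A_4 Cartan matrix, 4 simple roots permuted; ρ=(1,1,1,1).

λ_j+ρ reflected into Ā_29 (⟨·,θ^∨⟩≤29); 4-tuples as given:

    1: (4, 13, 9, 1)
    2: (2, 2, 1, 2)
    3: (7, 3, 3, 3)
    4: (3, 11, 10, 0)
    5: (17, 0, 4, 3)
    6: (2, 2, 1, 2)
    7: (2, 2, 1, 2)
    8: (7, 3, 3, 3)
    9: (7, 3, 3, 3)
    10: (6, 9, 4, 1)
    11: (2, 2, 1, 2)
    12: (17, 0, 4, 3)
    13: (4, 13, 9, 1)
    14: (6, 9, 4, 1)
    15: (7, 3, 3, 3)
    16: (17, 0, 4, 3)
    17: (7, 3, 3, 3)

6 distinct reps among the 17 weights ⇒ 6 W_29-linkage classes:

[[1, 13], [2, 6, 7, 11], [3, 8, 9, 15, 17], [4], [5, 12, 16], [10, 14]]


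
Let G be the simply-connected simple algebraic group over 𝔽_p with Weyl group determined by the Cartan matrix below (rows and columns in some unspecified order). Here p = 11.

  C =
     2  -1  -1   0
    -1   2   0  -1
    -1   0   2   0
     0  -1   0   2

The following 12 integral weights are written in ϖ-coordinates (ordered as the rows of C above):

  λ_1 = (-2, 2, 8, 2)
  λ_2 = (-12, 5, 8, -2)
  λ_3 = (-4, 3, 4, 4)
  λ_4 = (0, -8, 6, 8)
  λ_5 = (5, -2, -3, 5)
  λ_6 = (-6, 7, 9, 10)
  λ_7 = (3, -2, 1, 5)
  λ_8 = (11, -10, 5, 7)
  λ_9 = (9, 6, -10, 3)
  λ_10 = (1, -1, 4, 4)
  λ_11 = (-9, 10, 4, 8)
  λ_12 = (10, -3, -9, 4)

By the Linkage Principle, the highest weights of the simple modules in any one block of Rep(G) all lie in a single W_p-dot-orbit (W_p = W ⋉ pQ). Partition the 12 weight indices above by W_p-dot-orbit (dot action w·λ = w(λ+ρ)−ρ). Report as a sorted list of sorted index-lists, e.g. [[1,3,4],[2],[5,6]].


A_4 Cartan matrix, 4 simple roots permuted; ρ=(1,1,1,1).

W_11-reps of the 12 weights in Ā_11 (same 4-coord order as C):

  λ_1 → (1, 2, 5, 0);  λ_2 → (3, 1, 2, 5);  λ_3 → (3, 1, 2, 5);  λ_4 → (6, 1, 1, 2);  λ_5 → (3, 1, 2, 5);  λ_6 → (1, 2, 5, 0);  λ_7 → (3, 1, 2, 5);  λ_8 → (2, 2, 1, 6);  λ_9 → (0, 1, 1, 6);  λ_10 → (2, 0, 4, 4);  λ_11 → (1, 2, 5, 0);  λ_12 → (1, 2, 5, 0)

6 distinct reps among the 12 weights ⇒ 6 W_11-linkage classes:

[[1, 6, 11, 12], [2, 3, 5, 7], [4], [8], [9], [10]]


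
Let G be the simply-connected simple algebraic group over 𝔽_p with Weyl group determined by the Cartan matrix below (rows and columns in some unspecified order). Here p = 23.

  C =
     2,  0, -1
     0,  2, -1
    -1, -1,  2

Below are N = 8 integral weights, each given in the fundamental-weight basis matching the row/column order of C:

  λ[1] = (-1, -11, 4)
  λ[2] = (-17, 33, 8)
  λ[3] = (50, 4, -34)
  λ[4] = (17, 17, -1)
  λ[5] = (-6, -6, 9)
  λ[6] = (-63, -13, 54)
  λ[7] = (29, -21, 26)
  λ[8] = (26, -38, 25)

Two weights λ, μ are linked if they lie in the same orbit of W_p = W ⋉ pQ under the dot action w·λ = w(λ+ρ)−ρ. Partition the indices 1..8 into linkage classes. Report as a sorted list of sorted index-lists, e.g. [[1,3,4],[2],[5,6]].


Type A_3, rank 3, |W|=24; reorder rows/cols to standard.

Ā_23 reps of the 8 weights (A_3, coords as presented):

    [1] (5, 5, 0)
    [2] (7, 3, 4)
    [3] (5, 5, 0)
    [4] (5, 5, 0)
    [5] (5, 5, 0)
    [6] (7, 3, 4)
    [7] (7, 3, 4)
    [8] (7, 3, 4)

Linkage partition of the 8 weights (2 classes, p=23):

[[1, 3, 4, 5], [2, 6, 7, 8]]


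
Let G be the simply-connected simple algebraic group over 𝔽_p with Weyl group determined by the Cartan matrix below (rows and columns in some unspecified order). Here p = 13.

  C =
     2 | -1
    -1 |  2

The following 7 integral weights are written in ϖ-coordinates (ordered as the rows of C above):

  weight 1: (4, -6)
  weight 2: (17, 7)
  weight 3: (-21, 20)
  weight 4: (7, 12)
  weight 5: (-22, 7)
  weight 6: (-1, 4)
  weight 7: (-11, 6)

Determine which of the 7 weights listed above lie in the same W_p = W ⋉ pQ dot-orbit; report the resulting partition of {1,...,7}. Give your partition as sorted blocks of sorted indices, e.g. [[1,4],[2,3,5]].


Dynkin diagram of C (from the 2 off-diagonal −1 entries): A_2.

λ_j+ρ reflected into Ā_13 (⟨·,θ^∨⟩≤13); 2-tuples as given:

  1: (0, 5) · 2: (0, 5) · 3: (5, 7) · 4: (0, 5) · 5: (0, 5) · 6: (0, 5) · 7: (7, 3)

Grouping the 7 weights by Ā_13-representative: 3 linkage classes.

[[1, 2, 4, 5, 6], [3], [7]]


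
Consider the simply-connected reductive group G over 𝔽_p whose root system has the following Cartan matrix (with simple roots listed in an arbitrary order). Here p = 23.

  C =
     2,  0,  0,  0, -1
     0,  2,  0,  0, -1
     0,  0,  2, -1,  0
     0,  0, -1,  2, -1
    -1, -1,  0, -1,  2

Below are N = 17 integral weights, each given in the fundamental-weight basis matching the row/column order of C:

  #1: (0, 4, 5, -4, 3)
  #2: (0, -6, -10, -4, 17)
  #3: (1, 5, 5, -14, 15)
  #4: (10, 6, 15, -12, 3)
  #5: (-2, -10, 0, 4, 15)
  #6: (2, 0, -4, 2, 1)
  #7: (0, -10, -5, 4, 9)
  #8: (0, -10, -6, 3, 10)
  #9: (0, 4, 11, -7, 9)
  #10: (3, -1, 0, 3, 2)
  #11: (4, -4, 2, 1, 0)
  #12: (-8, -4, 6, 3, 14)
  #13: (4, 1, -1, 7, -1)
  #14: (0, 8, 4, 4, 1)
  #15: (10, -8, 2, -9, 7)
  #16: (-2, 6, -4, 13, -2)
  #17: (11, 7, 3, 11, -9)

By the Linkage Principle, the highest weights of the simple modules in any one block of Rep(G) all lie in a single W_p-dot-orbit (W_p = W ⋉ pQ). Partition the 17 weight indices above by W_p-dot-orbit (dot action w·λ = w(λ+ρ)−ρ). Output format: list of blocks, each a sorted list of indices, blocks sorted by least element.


Dynkin diagram of C (from the 8 off-diagonal −1 entries): D_5.

W_23-reps of the 17 weights in Ā_23 (same 5-coord order as C):

  λ_1 → (1, 5, 3, 3, 1);  λ_2 → (1, 5, 3, 3, 1);  λ_3 → (1, 5, 3, 3, 1);  λ_4 → (4, 0, 1, 4, 3);  λ_5 → (1, 9, 4, 1, 1);  λ_6 → (3, 1, 3, 0, 2);  λ_7 → (1, 9, 4, 1, 1);  λ_8 → (1, 9, 4, 1, 1);  λ_9 → (1, 5, 3, 3, 1);  λ_10 → (4, 0, 1, 4, 3);  λ_11 → (3, 1, 3, 0, 2);  λ_12 → (4, 0, 1, 4, 3);  λ_13 → (5, 2, 0, 8, 0);  λ_14 → (1, 9, 4, 1, 1);  λ_15 → (4, 0, 1, 4, 3);  λ_16 → (1, 5, 3, 3, 1);  λ_17 → (4, 0, 1, 4, 3)

The 17 indices split into 5 linkage classes (same alcove rep ⇔ same W_23-dot-orbit):

[[1, 2, 3, 9, 16], [4, 10, 12, 15, 17], [5, 7, 8, 14], [6, 11], [13]]


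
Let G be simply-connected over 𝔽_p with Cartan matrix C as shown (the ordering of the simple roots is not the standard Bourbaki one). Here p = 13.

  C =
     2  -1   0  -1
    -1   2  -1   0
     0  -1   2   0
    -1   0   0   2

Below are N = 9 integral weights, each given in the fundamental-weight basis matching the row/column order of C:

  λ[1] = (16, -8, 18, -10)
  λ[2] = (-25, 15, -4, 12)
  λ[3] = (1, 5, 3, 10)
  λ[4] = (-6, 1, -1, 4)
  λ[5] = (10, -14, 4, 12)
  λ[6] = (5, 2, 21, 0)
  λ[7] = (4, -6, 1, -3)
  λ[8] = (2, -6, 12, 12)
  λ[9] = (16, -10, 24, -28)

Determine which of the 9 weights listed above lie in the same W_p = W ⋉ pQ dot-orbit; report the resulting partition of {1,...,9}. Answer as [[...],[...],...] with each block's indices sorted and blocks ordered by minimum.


A_4 Cartan matrix, 4 simple roots permuted; ρ=(1,1,1,1).

Each λ_j+ρ reduced to Ā_13; 4-tuples below use C's row order:

    1: (3, 3, 1, 1)
    2: (2, 0, 3, 0)
    3: (2, 0, 6, 1)
    4: (2, 0, 3, 0)
    5: (2, 0, 3, 0)
    6: (3, 3, 1, 1)
    7: (2, 0, 3, 0)
    8: (2, 0, 3, 0)
    9: (3, 3, 1, 1)

Partition of {1..9} into 3 W_13-dot-orbits:

[[1, 6, 9], [2, 4, 5, 7, 8], [3]]


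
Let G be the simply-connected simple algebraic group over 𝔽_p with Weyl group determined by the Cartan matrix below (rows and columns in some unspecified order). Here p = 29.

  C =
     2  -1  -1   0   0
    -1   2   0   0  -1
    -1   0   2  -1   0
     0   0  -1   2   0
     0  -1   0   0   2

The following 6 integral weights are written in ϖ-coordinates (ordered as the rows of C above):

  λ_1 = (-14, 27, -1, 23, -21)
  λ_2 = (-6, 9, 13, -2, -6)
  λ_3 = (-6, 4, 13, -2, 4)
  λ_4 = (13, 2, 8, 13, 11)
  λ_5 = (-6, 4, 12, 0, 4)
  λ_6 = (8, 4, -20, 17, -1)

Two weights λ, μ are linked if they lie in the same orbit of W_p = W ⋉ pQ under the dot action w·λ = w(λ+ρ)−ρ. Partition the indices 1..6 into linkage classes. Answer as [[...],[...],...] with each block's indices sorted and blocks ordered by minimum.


Type A_5, rank 5, |W|=720; reorder rows/cols to standard.

Alcove-folded reps (p=29, 6 weights, presented ϖ-order):

  [1] (5, 0, 8, 1, 5)
  [2] (5, 0, 8, 1, 5)
  [3] (5, 0, 8, 1, 5)
  [4] (6, 8, 0, 9, 3)
  [5] (5, 0, 8, 1, 5)
  [6] (5, 0, 8, 1, 5)

Linkage partition of the 6 weights (2 classes, p=29):

[[1, 2, 3, 5, 6], [4]]


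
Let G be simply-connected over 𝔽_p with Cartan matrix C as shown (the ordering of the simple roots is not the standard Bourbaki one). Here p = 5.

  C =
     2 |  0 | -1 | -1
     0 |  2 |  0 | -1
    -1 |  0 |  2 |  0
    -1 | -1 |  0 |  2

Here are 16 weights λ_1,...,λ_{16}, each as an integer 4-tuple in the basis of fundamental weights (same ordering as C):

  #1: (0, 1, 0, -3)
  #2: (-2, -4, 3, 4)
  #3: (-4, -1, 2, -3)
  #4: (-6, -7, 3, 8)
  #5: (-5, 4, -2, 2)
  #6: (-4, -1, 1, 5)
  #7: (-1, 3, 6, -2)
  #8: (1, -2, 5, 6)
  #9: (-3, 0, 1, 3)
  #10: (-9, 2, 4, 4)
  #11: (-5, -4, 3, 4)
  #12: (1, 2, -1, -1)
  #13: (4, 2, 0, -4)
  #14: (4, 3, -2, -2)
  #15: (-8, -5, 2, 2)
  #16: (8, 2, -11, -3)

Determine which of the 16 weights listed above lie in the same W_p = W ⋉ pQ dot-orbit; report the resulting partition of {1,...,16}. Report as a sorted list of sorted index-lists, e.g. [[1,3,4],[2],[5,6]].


Cartan matrix: type A_4 (|W|=120); un-permuting the 4 rows.

W_5-reps of the 16 weights in Ā_5 (same 4-coord order as C):

    [1] (1, 0, 0, 1)
    [2] (1, 0, 0, 1)
    [3] (2, 3, 0, 0)
    [4] (1, 0, 2, 1)
    [5] (1, 0, 0, 1)
    [6] (2, 1, 0, 2)
    [7] (1, 0, 0, 1)
    [8] (1, 0, 2, 1)
    [9] (2, 1, 0, 2)
    [10] (2, 3, 0, 0)
    [11] (2, 1, 0, 2)
    [12] (2, 3, 0, 0)
    [13] (2, 1, 0, 2)
    [14] (1, 0, 2, 1)
    [15] (1, 0, 2, 1)
    [16] (2, 1, 0, 2)

Partition of {1..16} into 4 W_5-dot-orbits:

[[1, 2, 5, 7], [3, 10, 12], [4, 8, 14, 15], [6, 9, 11, 13, 16]]


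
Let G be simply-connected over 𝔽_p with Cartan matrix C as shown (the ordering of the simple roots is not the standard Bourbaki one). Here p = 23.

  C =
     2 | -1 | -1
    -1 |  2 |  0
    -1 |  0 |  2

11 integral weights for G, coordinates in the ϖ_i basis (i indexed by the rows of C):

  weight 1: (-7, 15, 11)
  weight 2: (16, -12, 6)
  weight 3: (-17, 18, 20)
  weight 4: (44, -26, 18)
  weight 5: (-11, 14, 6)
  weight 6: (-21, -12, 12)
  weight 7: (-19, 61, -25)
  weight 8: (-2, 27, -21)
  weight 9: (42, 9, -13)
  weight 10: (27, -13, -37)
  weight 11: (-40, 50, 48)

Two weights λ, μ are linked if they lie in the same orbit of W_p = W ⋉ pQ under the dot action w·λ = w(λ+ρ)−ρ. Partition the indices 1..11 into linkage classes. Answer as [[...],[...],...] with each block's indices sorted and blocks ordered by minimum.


A_3 Cartan matrix, 3 simple roots permuted; ρ=(1,1,1).

λ_j+ρ reflected into Ā_23 (⟨·,θ^∨⟩≤23); 3-tuples as given:

  [1] (6, 10, 6);  [2] (6, 10, 6);  [3] (16, 2, 4);  [4] (16, 2, 4);  [5] (7, 5, 3);  [6] (7, 5, 3);  [7] (16, 2, 4);  [8] (16, 2, 4);  [9] (7, 5, 3);  [10] (7, 5, 3);  [11] (7, 5, 3)

Grouping the 11 weights by Ā_23-representative: 3 linkage classes.

[[1, 2], [3, 4, 7, 8], [5, 6, 9, 10, 11]]


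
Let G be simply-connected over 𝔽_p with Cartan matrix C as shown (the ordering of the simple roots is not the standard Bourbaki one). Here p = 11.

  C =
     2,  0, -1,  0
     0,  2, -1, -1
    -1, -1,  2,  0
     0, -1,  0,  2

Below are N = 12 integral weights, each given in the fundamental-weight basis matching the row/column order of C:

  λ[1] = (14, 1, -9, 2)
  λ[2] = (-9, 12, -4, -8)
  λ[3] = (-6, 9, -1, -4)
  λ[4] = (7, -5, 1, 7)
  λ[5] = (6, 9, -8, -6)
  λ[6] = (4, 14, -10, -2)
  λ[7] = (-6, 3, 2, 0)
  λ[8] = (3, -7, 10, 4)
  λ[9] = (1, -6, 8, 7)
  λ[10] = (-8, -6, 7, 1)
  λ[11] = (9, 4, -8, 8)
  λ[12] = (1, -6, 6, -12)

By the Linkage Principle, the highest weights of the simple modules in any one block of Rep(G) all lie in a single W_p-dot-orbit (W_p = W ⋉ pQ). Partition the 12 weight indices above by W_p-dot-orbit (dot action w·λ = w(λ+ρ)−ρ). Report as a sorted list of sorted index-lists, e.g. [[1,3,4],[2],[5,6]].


Cartan matrix: type A_4 (|W|=120); un-permuting the 4 rows.

Folding the 12 weights λ_j+ρ into Ā_11 (reps in the given 4-coord order):

  λ_1 → (3, 2, 2, 1)
  λ_2 → (1, 5, 3, 0)
  λ_3 → (0, 2, 5, 3)
  λ_4 → (3, 2, 2, 1)
  λ_5 → (0, 2, 5, 3)
  λ_6 → (0, 2, 5, 3)
  λ_7 → (3, 2, 2, 1)
  λ_8 → (0, 2, 5, 3)
  λ_9 → (1, 5, 3, 0)
  λ_10 → (3, 2, 2, 1)
  λ_11 → (3, 2, 2, 1)
  λ_12 → (2, 2, 2, 0)

Partition of {1..12} into 4 W_11-dot-orbits:

[[1, 4, 7, 10, 11], [2, 9], [3, 5, 6, 8], [12]]


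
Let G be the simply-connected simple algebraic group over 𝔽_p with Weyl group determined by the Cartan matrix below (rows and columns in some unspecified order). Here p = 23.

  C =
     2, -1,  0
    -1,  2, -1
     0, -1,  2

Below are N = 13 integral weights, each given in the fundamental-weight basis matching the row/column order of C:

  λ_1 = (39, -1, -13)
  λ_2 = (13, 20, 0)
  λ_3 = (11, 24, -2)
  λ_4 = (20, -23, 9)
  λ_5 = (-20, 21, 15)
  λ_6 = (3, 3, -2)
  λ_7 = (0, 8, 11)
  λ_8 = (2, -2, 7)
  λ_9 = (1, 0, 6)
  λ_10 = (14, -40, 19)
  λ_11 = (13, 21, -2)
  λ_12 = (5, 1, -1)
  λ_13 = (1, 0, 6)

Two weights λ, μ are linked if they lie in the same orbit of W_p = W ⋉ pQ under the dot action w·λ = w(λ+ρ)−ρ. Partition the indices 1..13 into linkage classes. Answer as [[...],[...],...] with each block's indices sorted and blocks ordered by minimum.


C ↔ A_3 under row/col permutation; |W(A_3)| = 24.

Each λ_j+ρ reduced to Ā_23; 3-tuples below use C's row order:

  1: (6, 5, 12);  2: (1, 9, 12);  3: (1, 9, 12);  4: (1, 9, 12);  5: (4, 3, 1);  6: (4, 3, 1);  7: (1, 9, 12);  8: (2, 1, 7);  9: (2, 1, 7);  10: (4, 3, 1);  11: (1, 9, 12);  12: (6, 2, 0);  13: (2, 1, 7)

Grouping the 13 weights by Ā_23-representative: 5 linkage classes.

[[1], [2, 3, 4, 7, 11], [5, 6, 10], [8, 9, 13], [12]]


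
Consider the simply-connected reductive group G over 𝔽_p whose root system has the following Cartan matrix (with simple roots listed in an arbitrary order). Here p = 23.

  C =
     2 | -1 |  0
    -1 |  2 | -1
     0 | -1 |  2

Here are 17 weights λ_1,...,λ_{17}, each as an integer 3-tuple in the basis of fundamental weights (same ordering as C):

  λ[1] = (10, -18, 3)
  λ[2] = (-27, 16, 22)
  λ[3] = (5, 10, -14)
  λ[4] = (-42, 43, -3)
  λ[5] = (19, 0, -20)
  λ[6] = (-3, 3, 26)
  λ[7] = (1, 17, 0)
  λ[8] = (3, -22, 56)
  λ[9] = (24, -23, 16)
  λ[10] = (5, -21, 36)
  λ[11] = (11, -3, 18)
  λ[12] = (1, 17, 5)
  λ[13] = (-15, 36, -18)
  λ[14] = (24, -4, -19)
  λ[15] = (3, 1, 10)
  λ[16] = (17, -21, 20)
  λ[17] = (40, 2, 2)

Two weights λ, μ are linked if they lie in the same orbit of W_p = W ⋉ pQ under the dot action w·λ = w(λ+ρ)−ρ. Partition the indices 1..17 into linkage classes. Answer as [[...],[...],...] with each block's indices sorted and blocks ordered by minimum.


A_3 Cartan matrix, 3 simple roots permuted; ρ=(1,1,1).

Folding the 17 weights λ_j+ρ into Ā_23 (reps in the given 3-coord order):

  λ_1+ρ ↦ (4, 2, 11) · λ_2+ρ ↦ (0, 6, 3) · λ_3+ρ ↦ (4, 2, 11) · λ_4+ρ ↦ (2, 18, 1) · λ_5+ρ ↦ (2, 18, 1) · λ_6+ρ ↦ (2, 4, 15) · λ_7+ρ ↦ (2, 18, 1) · λ_8+ρ ↦ (4, 2, 11) · λ_9+ρ ↦ (1, 17, 3) · λ_10+ρ ↦ (0, 6, 3) · λ_11+ρ ↦ (4, 2, 11) · λ_12+ρ ↦ (1, 17, 3) · λ_13+ρ ↦ (0, 6, 3) · λ_14+ρ ↦ (2, 18, 1) · λ_15+ρ ↦ (4, 2, 11) · λ_16+ρ ↦ (2, 18, 1) · λ_17+ρ ↦ (1, 17, 3)

The 17 indices split into 5 linkage classes (same alcove rep ⇔ same W_23-dot-orbit):

[[1, 3, 8, 11, 15], [2, 10, 13], [4, 5, 7, 14, 16], [6], [9, 12, 17]]


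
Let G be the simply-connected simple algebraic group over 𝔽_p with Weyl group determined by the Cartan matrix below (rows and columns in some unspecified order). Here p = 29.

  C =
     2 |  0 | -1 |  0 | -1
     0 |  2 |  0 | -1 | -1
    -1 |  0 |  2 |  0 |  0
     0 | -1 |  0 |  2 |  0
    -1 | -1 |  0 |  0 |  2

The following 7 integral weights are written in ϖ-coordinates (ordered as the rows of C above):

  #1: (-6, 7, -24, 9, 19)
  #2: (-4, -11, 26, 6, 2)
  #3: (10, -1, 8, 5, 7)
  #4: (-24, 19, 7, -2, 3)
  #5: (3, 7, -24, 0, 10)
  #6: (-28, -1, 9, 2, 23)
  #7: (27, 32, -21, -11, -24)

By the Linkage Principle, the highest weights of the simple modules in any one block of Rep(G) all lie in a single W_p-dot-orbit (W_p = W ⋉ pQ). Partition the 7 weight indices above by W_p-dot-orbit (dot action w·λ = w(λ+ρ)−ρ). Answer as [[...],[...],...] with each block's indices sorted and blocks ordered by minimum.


Dynkin diagram of C (from the 8 off-diagonal −1 entries): A_5.

W_29-reps of the 7 weights in Ā_29 (same 5-coord order as C):

  λ_1 → (11, 0, 4, 1, 8);  λ_2 → (7, 3, 17, 0, 0);  λ_3 → (11, 0, 4, 1, 8);  λ_4 → (11, 0, 4, 1, 8);  λ_5 → (11, 0, 4, 1, 8);  λ_6 → (7, 3, 17, 0, 0);  λ_7 → (11, 0, 4, 1, 8)

These 7 weights hit 2 W_29-dot-orbits; sizes (5, 2):

[[1, 3, 4, 5, 7], [2, 6]]


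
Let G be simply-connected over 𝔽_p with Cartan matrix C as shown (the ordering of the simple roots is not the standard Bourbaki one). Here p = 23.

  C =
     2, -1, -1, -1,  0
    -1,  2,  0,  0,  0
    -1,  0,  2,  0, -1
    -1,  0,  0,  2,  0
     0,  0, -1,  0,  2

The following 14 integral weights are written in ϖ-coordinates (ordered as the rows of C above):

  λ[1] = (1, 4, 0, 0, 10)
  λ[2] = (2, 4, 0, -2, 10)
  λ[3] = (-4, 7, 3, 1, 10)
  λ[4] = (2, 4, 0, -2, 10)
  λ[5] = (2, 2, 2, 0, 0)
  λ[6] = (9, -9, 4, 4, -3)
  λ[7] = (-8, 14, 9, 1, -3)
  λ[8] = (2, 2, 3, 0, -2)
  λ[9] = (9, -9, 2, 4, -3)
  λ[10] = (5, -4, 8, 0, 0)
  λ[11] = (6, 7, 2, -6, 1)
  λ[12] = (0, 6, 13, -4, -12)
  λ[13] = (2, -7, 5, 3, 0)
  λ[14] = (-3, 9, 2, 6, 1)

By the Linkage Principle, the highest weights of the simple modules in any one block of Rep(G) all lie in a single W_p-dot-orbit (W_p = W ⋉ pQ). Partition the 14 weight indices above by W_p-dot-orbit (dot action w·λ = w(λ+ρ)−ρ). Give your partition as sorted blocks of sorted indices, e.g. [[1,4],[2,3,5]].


D_5 Cartan matrix, 5 simple roots permuted; ρ=(1,1,1,1,1).

λ_j+ρ reflected into Ā_23 (⟨·,θ^∨⟩≤23); 5-tuples as given:

    1: (2, 5, 1, 1, 11)
    2: (2, 5, 1, 1, 11)
    3: (2, 5, 1, 1, 11)
    4: (2, 5, 1, 1, 11)
    5: (3, 3, 3, 1, 1)
    6: (2, 8, 1, 5, 2)
    7: (2, 8, 1, 5, 2)
    8: (3, 3, 3, 1, 1)
    9: (2, 8, 1, 5, 2)
    10: (3, 3, 3, 1, 1)
    11: (2, 8, 1, 5, 2)
    12: (2, 5, 1, 1, 11)
    13: (3, 3, 3, 1, 1)
    14: (2, 8, 1, 5, 2)

Partition of {1..14} into 3 W_23-dot-orbits:

[[1, 2, 3, 4, 12], [5, 8, 10, 13], [6, 7, 9, 11, 14]]


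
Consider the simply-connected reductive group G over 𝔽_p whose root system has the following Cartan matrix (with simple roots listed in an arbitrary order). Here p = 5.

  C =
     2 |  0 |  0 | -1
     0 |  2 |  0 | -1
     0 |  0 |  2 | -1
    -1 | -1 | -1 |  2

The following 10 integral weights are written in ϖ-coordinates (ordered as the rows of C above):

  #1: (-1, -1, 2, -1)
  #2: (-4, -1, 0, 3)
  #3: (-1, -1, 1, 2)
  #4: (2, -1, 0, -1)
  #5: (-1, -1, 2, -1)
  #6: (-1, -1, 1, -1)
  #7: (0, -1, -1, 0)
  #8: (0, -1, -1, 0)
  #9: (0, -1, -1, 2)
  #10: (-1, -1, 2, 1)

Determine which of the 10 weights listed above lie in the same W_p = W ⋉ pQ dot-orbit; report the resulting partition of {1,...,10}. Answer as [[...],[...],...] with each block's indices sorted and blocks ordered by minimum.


Root system D_4: the 4×4 matrix C matches after relabeling.

Folding the 10 weights λ_j+ρ into Ā_5 (reps in the given 4-coord order):

  λ_1 → (0, 0, 3, 0) · λ_2 → (3, 0, 1, 0) · λ_3 → (0, 0, 2, 0) · λ_4 → (3, 0, 1, 0) · λ_5 → (0, 0, 3, 0) · λ_6 → (0, 0, 2, 0) · λ_7 → (1, 0, 0, 1) · λ_8 → (1, 0, 0, 1) · λ_9 → (1, 0, 0, 1) · λ_10 → (0, 0, 3, 0)

The 10 indices split into 4 linkage classes (same alcove rep ⇔ same W_5-dot-orbit):

[[1, 5, 10], [2, 4], [3, 6], [7, 8, 9]]


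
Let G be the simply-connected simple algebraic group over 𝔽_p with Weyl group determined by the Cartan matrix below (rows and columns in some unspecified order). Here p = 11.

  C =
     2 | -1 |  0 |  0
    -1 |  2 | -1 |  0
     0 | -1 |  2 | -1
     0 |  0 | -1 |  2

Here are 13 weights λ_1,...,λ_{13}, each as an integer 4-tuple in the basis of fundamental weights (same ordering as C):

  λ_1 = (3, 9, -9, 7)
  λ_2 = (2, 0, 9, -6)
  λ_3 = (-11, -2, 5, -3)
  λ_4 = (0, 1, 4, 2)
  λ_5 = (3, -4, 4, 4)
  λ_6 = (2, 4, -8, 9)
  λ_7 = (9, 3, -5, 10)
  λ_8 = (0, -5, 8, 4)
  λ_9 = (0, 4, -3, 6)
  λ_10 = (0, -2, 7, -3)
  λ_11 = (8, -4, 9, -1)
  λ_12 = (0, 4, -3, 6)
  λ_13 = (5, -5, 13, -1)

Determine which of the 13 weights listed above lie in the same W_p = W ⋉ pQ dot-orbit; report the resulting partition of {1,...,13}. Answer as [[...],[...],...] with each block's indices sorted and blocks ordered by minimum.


Root system A_4: the 4×4 matrix C matches after relabeling.

Ā_11 reps of the 13 weights (A_4, coords as presented):

  [1] (1, 2, 5, 3) · [2] (0, 1, 5, 2) · [3] (1, 3, 2, 5) · [4] (1, 2, 5, 3) · [5] (1, 3, 2, 5) · [6] (1, 2, 5, 3) · [7] (0, 0, 1, 3) · [8] (0, 1, 5, 2) · [9] (1, 3, 2, 5) · [10] (0, 1, 5, 2) · [11] (1, 3, 2, 5) · [12] (1, 3, 2, 5) · [13] (0, 1, 5, 2)

Partition of {1..13} into 4 W_11-dot-orbits:

[[1, 4, 6], [2, 8, 10, 13], [3, 5, 9, 11, 12], [7]]


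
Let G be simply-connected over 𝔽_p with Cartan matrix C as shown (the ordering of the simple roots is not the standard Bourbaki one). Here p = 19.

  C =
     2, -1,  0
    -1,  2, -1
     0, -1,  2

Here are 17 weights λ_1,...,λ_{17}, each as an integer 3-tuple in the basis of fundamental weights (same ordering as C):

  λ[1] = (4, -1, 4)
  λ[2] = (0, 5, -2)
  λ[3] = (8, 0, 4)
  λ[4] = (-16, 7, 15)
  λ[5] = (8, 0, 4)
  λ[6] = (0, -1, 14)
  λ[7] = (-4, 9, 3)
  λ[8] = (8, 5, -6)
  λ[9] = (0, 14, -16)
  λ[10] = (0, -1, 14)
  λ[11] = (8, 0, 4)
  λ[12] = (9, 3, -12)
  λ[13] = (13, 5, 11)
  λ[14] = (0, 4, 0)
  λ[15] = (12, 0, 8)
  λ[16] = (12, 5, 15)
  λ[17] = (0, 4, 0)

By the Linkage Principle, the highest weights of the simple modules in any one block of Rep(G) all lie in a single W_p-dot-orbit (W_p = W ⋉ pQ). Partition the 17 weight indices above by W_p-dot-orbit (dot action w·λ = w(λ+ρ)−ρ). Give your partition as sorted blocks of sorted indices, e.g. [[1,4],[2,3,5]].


Root system A_3: the 3×3 matrix C matches after relabeling.

Folding the 17 weights λ_j+ρ into Ā_19 (reps in the given 3-coord order):

  λ_1+ρ ↦ (5, 0, 5) · λ_2+ρ ↦ (1, 5, 1) · λ_3+ρ ↦ (9, 1, 5) · λ_4+ρ ↦ (3, 7, 4) · λ_5+ρ ↦ (9, 1, 5) · λ_6+ρ ↦ (1, 0, 15) · λ_7+ρ ↦ (3, 7, 4) · λ_8+ρ ↦ (9, 1, 5) · λ_9+ρ ↦ (1, 0, 15) · λ_10+ρ ↦ (1, 0, 15) · λ_11+ρ ↦ (9, 1, 5) · λ_12+ρ ↦ (3, 7, 4) · λ_13+ρ ↦ (1, 5, 1) · λ_14+ρ ↦ (1, 5, 1) · λ_15+ρ ↦ (9, 1, 5) · λ_16+ρ ↦ (3, 3, 0) · λ_17+ρ ↦ (1, 5, 1)

Linkage partition of the 17 weights (6 classes, p=19):

[[1], [2, 13, 14, 17], [3, 5, 8, 11, 15], [4, 7, 12], [6, 9, 10], [16]]


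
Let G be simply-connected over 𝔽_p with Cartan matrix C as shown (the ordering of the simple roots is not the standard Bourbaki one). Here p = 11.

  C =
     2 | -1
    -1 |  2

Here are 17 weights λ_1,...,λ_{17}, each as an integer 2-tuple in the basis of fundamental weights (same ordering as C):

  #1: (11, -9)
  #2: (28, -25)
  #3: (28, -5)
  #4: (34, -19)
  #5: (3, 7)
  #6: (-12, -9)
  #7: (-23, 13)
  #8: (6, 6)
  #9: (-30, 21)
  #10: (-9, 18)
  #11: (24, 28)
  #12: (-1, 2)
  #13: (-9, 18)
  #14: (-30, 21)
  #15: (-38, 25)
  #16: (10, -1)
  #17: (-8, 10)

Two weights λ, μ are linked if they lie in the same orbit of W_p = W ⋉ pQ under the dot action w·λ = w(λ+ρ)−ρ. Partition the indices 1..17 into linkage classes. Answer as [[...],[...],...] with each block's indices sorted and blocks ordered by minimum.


C ↔ A_2 under row/col permutation; |W(A_2)| = 6.

Each λ_j+ρ reduced to Ā_11; 2-tuples below use C's row order:

  λ_1+ρ ↦ (3, 7)
  λ_2+ρ ↦ (4, 5)
  λ_3+ρ ↦ (4, 4)
  λ_4+ρ ↦ (4, 5)
  λ_5+ρ ↦ (3, 7)
  λ_6+ρ ↦ (0, 3)
  λ_7+ρ ↦ (0, 3)
  λ_8+ρ ↦ (4, 4)
  λ_9+ρ ↦ (7, 4)
  λ_10+ρ ↦ (0, 3)
  λ_11+ρ ↦ (3, 7)
  λ_12+ρ ↦ (0, 3)
  λ_13+ρ ↦ (0, 3)
  λ_14+ρ ↦ (7, 4)
  λ_15+ρ ↦ (7, 4)
  λ_16+ρ ↦ (11, 0)
  λ_17+ρ ↦ (7, 4)

The 17 indices split into 6 linkage classes (same alcove rep ⇔ same W_11-dot-orbit):

[[1, 5, 11], [2, 4], [3, 8], [6, 7, 10, 12, 13], [9, 14, 15, 17], [16]]


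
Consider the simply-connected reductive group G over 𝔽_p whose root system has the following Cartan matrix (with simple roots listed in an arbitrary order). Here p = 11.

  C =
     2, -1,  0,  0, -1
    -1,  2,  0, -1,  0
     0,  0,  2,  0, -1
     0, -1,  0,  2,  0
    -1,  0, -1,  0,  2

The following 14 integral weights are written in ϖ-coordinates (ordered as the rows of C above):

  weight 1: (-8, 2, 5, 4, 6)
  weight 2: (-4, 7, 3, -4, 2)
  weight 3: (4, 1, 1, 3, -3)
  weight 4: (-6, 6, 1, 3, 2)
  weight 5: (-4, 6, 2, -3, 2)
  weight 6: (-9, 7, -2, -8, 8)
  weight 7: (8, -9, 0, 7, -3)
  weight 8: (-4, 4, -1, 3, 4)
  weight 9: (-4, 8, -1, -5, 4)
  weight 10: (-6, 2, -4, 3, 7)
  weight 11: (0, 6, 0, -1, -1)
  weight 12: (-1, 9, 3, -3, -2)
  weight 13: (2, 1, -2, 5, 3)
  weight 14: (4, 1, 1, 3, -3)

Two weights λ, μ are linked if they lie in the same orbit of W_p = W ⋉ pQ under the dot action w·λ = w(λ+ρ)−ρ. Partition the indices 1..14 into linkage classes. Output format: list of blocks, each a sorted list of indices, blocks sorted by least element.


Type A_5, rank 5, |W|=720; reorder rows/cols to standard.

W_11-reps of the 14 weights in Ā_11 (same 5-coord order as C):

  1: (3, 2, 3, 2, 0)
  2: (3, 2, 3, 2, 0)
  3: (3, 2, 0, 4, 2)
  4: (3, 2, 0, 4, 2)
  5: (3, 2, 3, 2, 0)
  6: (1, 7, 1, 0, 0)
  7: (1, 7, 1, 0, 0)
  8: (3, 2, 0, 4, 2)
  9: (3, 2, 0, 4, 2)
  10: (3, 2, 3, 2, 0)
  11: (1, 7, 1, 0, 0)
  12: (1, 7, 1, 0, 0)
  13: (3, 2, 3, 2, 0)
  14: (3, 2, 0, 4, 2)

Linkage partition of the 14 weights (3 classes, p=11):

[[1, 2, 5, 10, 13], [3, 4, 8, 9, 14], [6, 7, 11, 12]]


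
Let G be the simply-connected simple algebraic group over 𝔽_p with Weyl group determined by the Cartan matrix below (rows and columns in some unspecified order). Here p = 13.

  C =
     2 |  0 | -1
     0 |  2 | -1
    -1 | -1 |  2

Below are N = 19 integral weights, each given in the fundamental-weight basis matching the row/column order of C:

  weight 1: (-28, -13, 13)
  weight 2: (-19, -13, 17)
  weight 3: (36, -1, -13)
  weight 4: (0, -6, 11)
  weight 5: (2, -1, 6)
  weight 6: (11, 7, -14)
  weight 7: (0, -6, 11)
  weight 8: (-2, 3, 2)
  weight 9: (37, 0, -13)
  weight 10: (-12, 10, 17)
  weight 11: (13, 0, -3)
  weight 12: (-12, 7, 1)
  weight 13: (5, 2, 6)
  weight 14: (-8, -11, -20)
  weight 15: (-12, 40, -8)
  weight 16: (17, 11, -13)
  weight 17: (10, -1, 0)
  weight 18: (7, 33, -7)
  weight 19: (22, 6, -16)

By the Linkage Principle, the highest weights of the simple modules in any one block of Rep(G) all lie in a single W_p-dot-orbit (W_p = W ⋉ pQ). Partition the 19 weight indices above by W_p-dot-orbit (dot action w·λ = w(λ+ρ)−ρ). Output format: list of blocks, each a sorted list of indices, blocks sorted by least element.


C ↔ A_3 under row/col permutation; |W(A_3)| = 24.

λ_j+ρ reflected into Ā_13 (⟨·,θ^∨⟩≤13); 3-tuples as given:

  λ_1+ρ ↦ (11, 0, 1)
  λ_2+ρ ↦ (1, 5, 7)
  λ_3+ρ ↦ (11, 0, 1)
  λ_4+ρ ↦ (1, 5, 7)
  λ_5+ρ ↦ (3, 0, 7)
  λ_6+ρ ↦ (1, 5, 7)
  λ_7+ρ ↦ (1, 5, 7)
  λ_8+ρ ↦ (1, 4, 2)
  λ_9+ρ ↦ (11, 0, 1)
  λ_10+ρ ↦ (2, 2, 3)
  λ_11+ρ ↦ (11, 0, 1)
  λ_12+ρ ↦ (2, 1, 8)
  λ_13+ρ ↦ (3, 0, 7)
  λ_14+ρ ↦ (3, 0, 7)
  λ_15+ρ ↦ (2, 2, 3)
  λ_16+ρ ↦ (1, 5, 7)
  λ_17+ρ ↦ (11, 0, 1)
  λ_18+ρ ↦ (2, 2, 3)
  λ_19+ρ ↦ (2, 2, 3)

These 19 weights hit 6 W_13-dot-orbits; sizes (5, 5, 3, 1, 4, 1):

[[1, 3, 9, 11, 17], [2, 4, 6, 7, 16], [5, 13, 14], [8], [10, 15, 18, 19], [12]]


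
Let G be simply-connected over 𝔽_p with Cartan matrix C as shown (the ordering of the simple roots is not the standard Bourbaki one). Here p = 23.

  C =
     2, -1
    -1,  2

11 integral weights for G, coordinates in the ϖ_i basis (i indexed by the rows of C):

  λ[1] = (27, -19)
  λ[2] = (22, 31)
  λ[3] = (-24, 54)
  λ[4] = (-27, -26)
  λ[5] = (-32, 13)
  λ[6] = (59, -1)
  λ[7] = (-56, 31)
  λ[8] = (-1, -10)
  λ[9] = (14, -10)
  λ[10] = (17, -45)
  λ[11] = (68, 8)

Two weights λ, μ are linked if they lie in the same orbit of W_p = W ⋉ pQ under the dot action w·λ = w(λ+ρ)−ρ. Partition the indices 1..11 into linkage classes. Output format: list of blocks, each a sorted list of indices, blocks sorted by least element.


C ↔ A_2 under row/col permutation; |W(A_2)| = 6.

Ā_23 reps of the 11 weights (A_2, coords as presented):

  1: (5, 13)
  2: (0, 9)
  3: (0, 9)
  4: (2, 3)
  5: (6, 9)
  6: (0, 9)
  7: (9, 0)
  8: (9, 0)
  9: (6, 9)
  10: (2, 3)
  11: (0, 9)

The 11 indices split into 5 linkage classes (same alcove rep ⇔ same W_23-dot-orbit):

[[1], [2, 3, 6, 11], [4, 10], [5, 9], [7, 8]]


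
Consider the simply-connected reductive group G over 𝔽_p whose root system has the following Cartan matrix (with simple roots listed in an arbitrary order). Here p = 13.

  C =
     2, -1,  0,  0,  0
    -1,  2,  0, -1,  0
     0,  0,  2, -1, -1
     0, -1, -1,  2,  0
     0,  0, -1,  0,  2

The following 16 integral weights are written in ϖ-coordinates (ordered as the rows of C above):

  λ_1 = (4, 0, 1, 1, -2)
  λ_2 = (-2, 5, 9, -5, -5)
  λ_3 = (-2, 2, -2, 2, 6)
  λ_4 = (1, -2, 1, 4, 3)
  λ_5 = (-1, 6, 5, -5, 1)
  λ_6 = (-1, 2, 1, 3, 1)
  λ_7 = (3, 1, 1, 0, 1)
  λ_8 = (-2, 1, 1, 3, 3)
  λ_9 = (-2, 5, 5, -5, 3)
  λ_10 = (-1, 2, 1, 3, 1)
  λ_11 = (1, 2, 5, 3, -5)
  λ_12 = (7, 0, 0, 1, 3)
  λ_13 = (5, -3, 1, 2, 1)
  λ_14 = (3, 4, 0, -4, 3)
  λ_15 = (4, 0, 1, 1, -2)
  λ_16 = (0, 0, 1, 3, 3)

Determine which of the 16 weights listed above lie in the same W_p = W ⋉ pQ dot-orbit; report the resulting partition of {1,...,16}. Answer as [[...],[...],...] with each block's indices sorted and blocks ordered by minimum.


C ↔ A_5 under row/col permutation; |W(A_5)| = 720.

Folding the 16 weights λ_j+ρ into Ā_13 (reps in the given 5-coord order):

  1: (5, 1, 1, 2, 1);  2: (1, 1, 2, 4, 4);  3: (1, 2, 1, 2, 6);  4: (1, 1, 2, 4, 4);  5: (0, 3, 2, 4, 2);  6: (0, 3, 2, 4, 2);  7: (4, 2, 2, 1, 2);  8: (1, 1, 2, 4, 4);  9: (1, 1, 2, 4, 4);  10: (0, 3, 2, 4, 2);  11: (0, 3, 2, 4, 2);  12: (5, 1, 1, 2, 1);  13: (4, 2, 2, 1, 2);  14: (4, 2, 2, 1, 2);  15: (5, 1, 1, 2, 1);  16: (1, 1, 2, 4, 4)

These 16 weights hit 5 W_13-dot-orbits; sizes (3, 5, 1, 4, 3):

[[1, 12, 15], [2, 4, 8, 9, 16], [3], [5, 6, 10, 11], [7, 13, 14]]


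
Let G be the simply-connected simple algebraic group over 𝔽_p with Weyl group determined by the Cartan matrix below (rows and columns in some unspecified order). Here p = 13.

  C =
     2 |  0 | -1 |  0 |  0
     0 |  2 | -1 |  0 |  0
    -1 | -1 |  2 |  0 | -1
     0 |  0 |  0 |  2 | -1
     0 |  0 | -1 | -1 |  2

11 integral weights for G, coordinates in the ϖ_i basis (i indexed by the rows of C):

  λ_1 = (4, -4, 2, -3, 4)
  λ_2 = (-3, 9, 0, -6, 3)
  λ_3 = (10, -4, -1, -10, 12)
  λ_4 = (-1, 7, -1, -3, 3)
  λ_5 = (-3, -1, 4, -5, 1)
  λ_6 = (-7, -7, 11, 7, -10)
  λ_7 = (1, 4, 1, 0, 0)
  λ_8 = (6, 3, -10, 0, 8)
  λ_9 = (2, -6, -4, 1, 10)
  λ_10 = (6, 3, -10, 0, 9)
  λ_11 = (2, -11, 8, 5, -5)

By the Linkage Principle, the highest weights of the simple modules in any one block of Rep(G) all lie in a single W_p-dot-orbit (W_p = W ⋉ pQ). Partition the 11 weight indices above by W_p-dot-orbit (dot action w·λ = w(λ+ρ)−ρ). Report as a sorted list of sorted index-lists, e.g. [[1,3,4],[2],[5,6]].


Cartan matrix: type D_5 (|W|=1920); un-permuting the 5 rows.

Ā_13 reps of the 11 weights (D_5, coords as presented):

    λ_1+ρ ↦ (5, 3, 0, 2, 0)
    λ_2+ρ ↦ (0, 8, 0, 2, 1)
    λ_3+ρ ↦ (0, 8, 0, 2, 1)
    λ_4+ρ ↦ (0, 8, 0, 2, 1)
    λ_5+ρ ↦ (2, 0, 1, 2, 2)
    λ_6+ρ ↦ (3, 3, 2, 0, 1)
    λ_7+ρ ↦ (2, 5, 2, 1, 0)
    λ_8+ρ ↦ (2, 5, 2, 1, 0)
    λ_9+ρ ↦ (5, 3, 0, 2, 0)
    λ_10+ρ ↦ (2, 5, 2, 1, 0)
    λ_11+ρ ↦ (2, 5, 2, 1, 0)

The 11 indices split into 5 linkage classes (same alcove rep ⇔ same W_13-dot-orbit):

[[1, 9], [2, 3, 4], [5], [6], [7, 8, 10, 11]]


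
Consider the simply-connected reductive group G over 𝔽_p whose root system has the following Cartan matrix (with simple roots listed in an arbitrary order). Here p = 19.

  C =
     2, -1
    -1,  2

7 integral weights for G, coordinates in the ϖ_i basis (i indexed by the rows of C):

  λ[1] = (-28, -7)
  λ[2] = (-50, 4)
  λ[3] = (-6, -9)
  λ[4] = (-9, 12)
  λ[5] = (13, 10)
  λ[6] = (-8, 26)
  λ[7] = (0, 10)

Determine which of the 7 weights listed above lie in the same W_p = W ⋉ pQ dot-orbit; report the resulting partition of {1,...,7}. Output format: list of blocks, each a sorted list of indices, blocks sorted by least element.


Cartan matrix: type A_2 (|W|=6); un-permuting the 2 rows.

Alcove-folded reps (p=19, 7 weights, presented ϖ-order):

  1: (8, 5) · 2: (8, 5) · 3: (8, 5) · 4: (8, 5) · 5: (8, 5) · 6: (1, 11) · 7: (1, 11)

Partition of {1..7} into 2 W_19-dot-orbits:

[[1, 2, 3, 4, 5], [6, 7]]


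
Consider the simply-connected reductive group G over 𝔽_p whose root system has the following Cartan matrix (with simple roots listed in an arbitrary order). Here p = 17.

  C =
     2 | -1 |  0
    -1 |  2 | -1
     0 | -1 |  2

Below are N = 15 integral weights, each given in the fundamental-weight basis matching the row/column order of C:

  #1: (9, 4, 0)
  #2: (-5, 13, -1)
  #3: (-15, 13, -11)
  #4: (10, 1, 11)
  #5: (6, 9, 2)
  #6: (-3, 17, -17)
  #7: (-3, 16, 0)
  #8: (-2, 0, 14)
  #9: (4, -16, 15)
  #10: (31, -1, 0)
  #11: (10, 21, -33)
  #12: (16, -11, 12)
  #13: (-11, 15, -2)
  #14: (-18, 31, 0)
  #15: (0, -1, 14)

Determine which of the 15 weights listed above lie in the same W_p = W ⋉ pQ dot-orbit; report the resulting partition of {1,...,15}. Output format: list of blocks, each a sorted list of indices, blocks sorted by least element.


Cartan matrix: type A_3 (|W|=24); un-permuting the 3 rows.

W_17-reps of the 15 weights in Ā_17 (same 3-coord order as C):

    λ_1+ρ ↦ (10, 5, 1)
    λ_2+ρ ↦ (4, 10, 0)
    λ_3+ρ ↦ (4, 10, 0)
    λ_4+ρ ↦ (3, 2, 4)
    λ_5+ρ ↦ (4, 10, 0)
    λ_6+ρ ↦ (1, 0, 15)
    λ_7+ρ ↦ (1, 15, 0)
    λ_8+ρ ↦ (1, 0, 15)
    λ_9+ρ ↦ (10, 5, 1)
    λ_10+ρ ↦ (1, 15, 0)
    λ_11+ρ ↦ (10, 5, 1)
    λ_12+ρ ↦ (4, 10, 0)
    λ_13+ρ ↦ (10, 5, 1)
    λ_14+ρ ↦ (1, 0, 15)
    λ_15+ρ ↦ (1, 0, 15)

Partition of {1..15} into 5 W_17-dot-orbits:

[[1, 9, 11, 13], [2, 3, 5, 12], [4], [6, 8, 14, 15], [7, 10]]


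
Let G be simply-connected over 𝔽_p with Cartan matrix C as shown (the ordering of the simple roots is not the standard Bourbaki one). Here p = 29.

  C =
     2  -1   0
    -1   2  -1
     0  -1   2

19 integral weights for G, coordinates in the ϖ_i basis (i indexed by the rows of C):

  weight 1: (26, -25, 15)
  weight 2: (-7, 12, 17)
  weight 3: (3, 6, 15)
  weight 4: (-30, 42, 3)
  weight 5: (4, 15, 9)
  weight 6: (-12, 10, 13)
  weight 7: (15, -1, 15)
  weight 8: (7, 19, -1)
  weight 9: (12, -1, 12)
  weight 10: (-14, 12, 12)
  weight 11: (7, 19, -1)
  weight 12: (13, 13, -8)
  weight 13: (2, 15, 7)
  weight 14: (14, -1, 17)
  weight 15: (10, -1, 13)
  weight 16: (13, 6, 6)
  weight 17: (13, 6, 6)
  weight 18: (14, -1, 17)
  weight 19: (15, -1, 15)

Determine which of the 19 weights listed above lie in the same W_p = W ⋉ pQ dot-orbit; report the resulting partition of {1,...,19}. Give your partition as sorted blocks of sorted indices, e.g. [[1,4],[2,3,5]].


A_3 Cartan matrix, 3 simple roots permuted; ρ=(1,1,1).

Each λ_j+ρ reduced to Ā_29; 3-tuples below use C's row order:

  1: (3, 16, 8)
  2: (4, 7, 16)
  3: (4, 7, 16)
  4: (11, 0, 14)
  5: (3, 16, 8)
  6: (11, 0, 14)
  7: (13, 0, 13)
  8: (8, 20, 0)
  9: (13, 0, 13)
  10: (13, 0, 13)
  11: (8, 20, 0)
  12: (14, 7, 7)
  13: (3, 16, 8)
  14: (11, 0, 14)
  15: (11, 0, 14)
  16: (14, 7, 7)
  17: (14, 7, 7)
  18: (11, 0, 14)
  19: (13, 0, 13)

These 19 weights hit 6 W_29-dot-orbits; sizes (3, 2, 5, 4, 2, 3):

[[1, 5, 13], [2, 3], [4, 6, 14, 15, 18], [7, 9, 10, 19], [8, 11], [12, 16, 17]]


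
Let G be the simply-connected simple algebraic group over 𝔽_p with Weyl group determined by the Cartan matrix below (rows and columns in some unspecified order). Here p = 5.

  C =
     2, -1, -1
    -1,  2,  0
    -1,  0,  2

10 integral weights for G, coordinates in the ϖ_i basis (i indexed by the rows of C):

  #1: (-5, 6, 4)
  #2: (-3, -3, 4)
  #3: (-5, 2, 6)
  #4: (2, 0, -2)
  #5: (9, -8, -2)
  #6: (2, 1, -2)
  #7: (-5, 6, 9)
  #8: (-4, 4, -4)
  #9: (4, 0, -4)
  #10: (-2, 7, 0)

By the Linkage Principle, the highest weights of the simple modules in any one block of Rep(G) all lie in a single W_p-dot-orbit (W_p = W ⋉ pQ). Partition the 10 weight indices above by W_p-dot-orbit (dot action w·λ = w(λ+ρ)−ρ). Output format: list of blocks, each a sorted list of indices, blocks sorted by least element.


Root system A_3: the 3×3 matrix C matches after relabeling.

λ_j+ρ reflected into Ā_5 (⟨·,θ^∨⟩≤5); 3-tuples as given:

  1: (2, 0, 2)
  2: (2, 2, 1)
  3: (2, 1, 1)
  4: (2, 1, 1)
  5: (2, 0, 2)
  6: (2, 2, 1)
  7: (2, 2, 1)
  8: (2, 0, 2)
  9: (2, 0, 2)
  10: (2, 2, 1)

These 10 weights hit 3 W_5-dot-orbits; sizes (4, 4, 2):

[[1, 5, 8, 9], [2, 6, 7, 10], [3, 4]]


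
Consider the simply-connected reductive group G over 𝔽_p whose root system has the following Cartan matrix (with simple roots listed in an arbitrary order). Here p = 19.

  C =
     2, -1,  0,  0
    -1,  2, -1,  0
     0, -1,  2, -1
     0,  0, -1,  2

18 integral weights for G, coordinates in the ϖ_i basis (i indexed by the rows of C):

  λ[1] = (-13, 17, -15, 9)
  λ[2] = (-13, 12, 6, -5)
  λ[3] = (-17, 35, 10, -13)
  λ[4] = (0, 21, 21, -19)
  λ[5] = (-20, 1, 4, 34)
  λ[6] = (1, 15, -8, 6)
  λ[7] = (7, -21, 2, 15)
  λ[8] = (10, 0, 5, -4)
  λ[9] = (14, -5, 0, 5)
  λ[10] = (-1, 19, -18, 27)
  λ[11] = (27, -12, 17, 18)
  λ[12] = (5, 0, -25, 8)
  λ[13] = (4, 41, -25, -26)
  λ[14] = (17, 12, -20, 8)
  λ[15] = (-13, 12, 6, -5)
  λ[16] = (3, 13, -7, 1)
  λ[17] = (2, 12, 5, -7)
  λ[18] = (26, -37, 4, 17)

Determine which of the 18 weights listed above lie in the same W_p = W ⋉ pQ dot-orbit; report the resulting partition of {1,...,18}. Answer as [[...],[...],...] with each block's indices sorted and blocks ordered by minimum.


A_4 Cartan matrix, 4 simple roots permuted; ρ=(1,1,1,1).

Alcove-folded reps (p=19, 18 weights, presented ϖ-order):

  λ_1+ρ ↦ (4, 8, 2, 4) · λ_2+ρ ↦ (11, 1, 3, 3) · λ_3+ρ ↦ (2, 9, 7, 0) · λ_4+ρ ↦ (11, 1, 3, 3) · λ_5+ρ ↦ (3, 12, 0, 2) · λ_6+ρ ↦ (2, 9, 7, 0) · λ_7+ρ ↦ (2, 9, 7, 0) · λ_8+ρ ↦ (11, 1, 3, 3) · λ_9+ρ ↦ (11, 1, 3, 3) · λ_10+ρ ↦ (2, 9, 7, 0) · λ_11+ρ ↦ (2, 9, 7, 0) · λ_12+ρ ↦ (4, 8, 2, 4) · λ_13+ρ ↦ (4, 8, 2, 4) · λ_14+ρ ↦ (0, 6, 1, 2) · λ_15+ρ ↦ (11, 1, 3, 3) · λ_16+ρ ↦ (4, 8, 2, 4) · λ_17+ρ ↦ (0, 13, 0, 3) · λ_18+ρ ↦ (4, 8, 2, 4)

The 18 indices split into 6 linkage classes (same alcove rep ⇔ same W_19-dot-orbit):

[[1, 12, 13, 16, 18], [2, 4, 8, 9, 15], [3, 6, 7, 10, 11], [5], [14], [17]]
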